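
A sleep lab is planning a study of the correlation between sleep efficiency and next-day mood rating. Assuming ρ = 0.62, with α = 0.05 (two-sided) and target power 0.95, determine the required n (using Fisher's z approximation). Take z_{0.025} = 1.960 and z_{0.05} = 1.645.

Fisher's z: C = ½·ln((1+r)/(1−r)) = ½·ln(4.2632) = 0.7250.
n = ((z_{α/2} + z_β)/C)² + 3.
(1.960 + 1.645) / 0.7250 = 3.605 / 0.7250 = 4.972.
n = 4.972² + 3 = 24.72 + 3 = 27.7.
Round up.

n = 28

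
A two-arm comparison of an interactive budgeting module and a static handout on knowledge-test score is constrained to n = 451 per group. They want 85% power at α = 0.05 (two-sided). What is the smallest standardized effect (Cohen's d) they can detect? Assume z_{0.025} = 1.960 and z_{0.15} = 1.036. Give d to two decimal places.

For two independent groups of n = 451 each: d_min = (z_{α/2} + z_β)·√(2/n).
z-sum = 1.960 + 1.036 = 2.996.
d_min = 2.996 × √(2/451) = 2.996 × 0.0666 = 0.200.

d_min ≈ 0.20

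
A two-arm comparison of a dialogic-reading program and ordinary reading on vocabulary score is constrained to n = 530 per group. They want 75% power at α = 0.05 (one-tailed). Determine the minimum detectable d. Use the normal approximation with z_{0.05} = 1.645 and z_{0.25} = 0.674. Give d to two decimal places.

d_min ≈ 0.14

For two independent groups of n = 530 each: d_min = (z_{α} + z_β)·√(2/n).
z-sum = 1.645 + 0.674 = 2.319.
d_min = 2.319 × √(2/530) = 2.319 × 0.0614 = 0.142.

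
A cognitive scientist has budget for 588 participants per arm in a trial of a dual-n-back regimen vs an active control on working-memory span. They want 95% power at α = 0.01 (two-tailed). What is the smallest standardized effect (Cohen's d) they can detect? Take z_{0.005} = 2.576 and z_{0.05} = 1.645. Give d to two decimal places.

For two independent groups of n = 588 each: d_min = (z_{α/2} + z_β)·√(2/n).
z-sum = 2.576 + 1.645 = 4.221.
d_min = 4.221 × √(2/588) = 4.221 × 0.0583 = 0.246.

d_min ≈ 0.25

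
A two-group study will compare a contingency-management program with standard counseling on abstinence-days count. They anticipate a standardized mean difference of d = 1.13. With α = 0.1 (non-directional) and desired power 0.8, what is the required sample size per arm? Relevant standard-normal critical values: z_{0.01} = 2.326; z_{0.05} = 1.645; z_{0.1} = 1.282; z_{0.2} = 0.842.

n = 10 per group

For two independent groups with equal n: n = 2·((z_{α/2} + z_β) / d)².
z_{α/2} + z_β = 1.645 + 0.842 = 2.487.
n = 2 × (2.487 / 1.13)² = 2 × 2.201² = 2 × 4.84 = 9.7.
Round up to the next whole participant.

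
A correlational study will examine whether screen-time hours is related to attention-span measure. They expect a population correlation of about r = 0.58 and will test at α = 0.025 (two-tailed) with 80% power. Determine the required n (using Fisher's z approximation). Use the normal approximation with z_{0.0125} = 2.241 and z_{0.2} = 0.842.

Fisher's z: C = ½·ln((1+r)/(1−r)) = ½·ln(3.7619) = 0.6625.
n = ((z_{α/2} + z_β)/C)² + 3.
(2.241 + 0.842) / 0.6625 = 3.083 / 0.6625 = 4.654.
n = 4.654² + 3 = 21.66 + 3 = 24.7.
Round up.

n = 25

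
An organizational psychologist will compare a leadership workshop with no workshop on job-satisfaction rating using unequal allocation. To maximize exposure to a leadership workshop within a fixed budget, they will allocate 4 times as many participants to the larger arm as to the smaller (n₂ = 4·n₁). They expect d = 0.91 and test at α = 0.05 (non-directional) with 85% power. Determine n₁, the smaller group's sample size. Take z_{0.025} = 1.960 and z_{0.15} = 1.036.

With allocation ratio k = n₂/n₁ = 4, Var(x̄₁−x̄₂) = σ²(1/n₁ + 1/(k·n₁)) = σ²·(k+1)/(k·n₁).
So n₁ = (1 + 1/k)·((z_{α/2} + z_β)/d)² = 1.250 × (2.996/0.91)².
n₁ = 1.250 × 10.84 = 13.5.
Round up: n₁ = 14, giving n₂ = 4 × 14 = 56.

n₁ = 14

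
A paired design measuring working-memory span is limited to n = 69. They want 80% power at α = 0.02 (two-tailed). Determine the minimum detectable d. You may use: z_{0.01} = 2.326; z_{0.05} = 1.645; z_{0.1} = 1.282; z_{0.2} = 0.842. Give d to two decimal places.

d_min ≈ 0.38

For a single sample (or paired design) of n = 69: d_min = (z_{α/2} + z_β)/√n.
z-sum = 2.326 + 0.842 = 3.168.
d_min = 3.168 / √69 = 3.168 / 8.307 = 0.381.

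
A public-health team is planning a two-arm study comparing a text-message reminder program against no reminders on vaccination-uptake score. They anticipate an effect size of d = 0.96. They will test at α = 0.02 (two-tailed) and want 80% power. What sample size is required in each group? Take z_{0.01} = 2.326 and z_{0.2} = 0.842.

For two independent groups with equal n: n = 2·((z_{α/2} + z_β) / d)².
z_{α/2} + z_β = 2.326 + 0.842 = 3.168.
n = 2 × (3.168 / 0.96)² = 2 × 3.300² = 2 × 10.89 = 21.8.
Round up to the next whole participant.

n = 22 per group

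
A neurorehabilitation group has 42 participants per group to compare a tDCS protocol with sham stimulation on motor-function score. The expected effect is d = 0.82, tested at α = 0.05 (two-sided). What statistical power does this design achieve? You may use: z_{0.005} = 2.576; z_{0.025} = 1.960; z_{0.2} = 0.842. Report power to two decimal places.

For two equal groups, power = Φ(d·√(n/2) − z_{α/2}).
d·√(n/2) = 0.82 × √(42/2) = 0.82 × 4.583 = 3.758.
z_β = 3.758 − 1.960 = 1.798.
Power = Φ(1.798) = 0.964.

power ≈ 0.96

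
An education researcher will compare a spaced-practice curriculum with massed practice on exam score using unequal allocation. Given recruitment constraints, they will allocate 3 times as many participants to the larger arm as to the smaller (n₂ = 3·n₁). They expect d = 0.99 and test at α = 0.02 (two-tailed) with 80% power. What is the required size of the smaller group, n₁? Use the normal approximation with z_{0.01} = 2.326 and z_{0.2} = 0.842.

With allocation ratio k = n₂/n₁ = 3, Var(x̄₁−x̄₂) = σ²(1/n₁ + 1/(k·n₁)) = σ²·(k+1)/(k·n₁).
So n₁ = (1 + 1/k)·((z_{α/2} + z_β)/d)² = 1.333 × (3.168/0.99)².
n₁ = 1.333 × 10.24 = 13.7.
Round up: n₁ = 14, giving n₂ = 3 × 14 = 42.

n₁ = 14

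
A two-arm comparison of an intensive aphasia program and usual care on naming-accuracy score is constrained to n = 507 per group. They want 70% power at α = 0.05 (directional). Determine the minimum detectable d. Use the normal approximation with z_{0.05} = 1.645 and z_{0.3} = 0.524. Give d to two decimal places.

d_min ≈ 0.14

For two independent groups of n = 507 each: d_min = (z_{α} + z_β)·√(2/n).
z-sum = 1.645 + 0.524 = 2.169.
d_min = 2.169 × √(2/507) = 2.169 × 0.0628 = 0.136.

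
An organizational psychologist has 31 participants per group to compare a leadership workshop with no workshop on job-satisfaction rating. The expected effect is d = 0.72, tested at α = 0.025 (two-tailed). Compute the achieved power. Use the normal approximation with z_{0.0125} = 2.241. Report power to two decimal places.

For two equal groups, power = Φ(d·√(n/2) − z_{α/2}).
d·√(n/2) = 0.72 × √(31/2) = 0.72 × 3.937 = 2.835.
z_β = 2.835 − 2.241 = 0.594.
Power = Φ(0.594) = 0.724.

power ≈ 0.72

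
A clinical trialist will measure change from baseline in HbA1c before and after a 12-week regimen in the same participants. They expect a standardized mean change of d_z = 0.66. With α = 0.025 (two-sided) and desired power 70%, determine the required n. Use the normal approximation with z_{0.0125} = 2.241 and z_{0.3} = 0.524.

n = 18 pairs

For a paired (one-sample on differences) test: n = ((z_{α/2} + z_β) / d)².
z_{α/2} + z_β = 2.241 + 0.524 = 2.765.
n = (2.765 / 0.66)² = 4.189² = 17.55.
Round up.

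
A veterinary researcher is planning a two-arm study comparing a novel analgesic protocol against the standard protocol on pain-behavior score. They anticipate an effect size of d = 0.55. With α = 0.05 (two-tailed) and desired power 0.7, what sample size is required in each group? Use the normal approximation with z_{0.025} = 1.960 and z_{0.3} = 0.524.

n = 41 per group

For two independent groups with equal n: n = 2·((z_{α/2} + z_β) / d)².
z_{α/2} + z_β = 1.960 + 0.524 = 2.484.
n = 2 × (2.484 / 0.55)² = 2 × 4.516² = 2 × 20.40 = 40.8.
Round up to the next whole participant.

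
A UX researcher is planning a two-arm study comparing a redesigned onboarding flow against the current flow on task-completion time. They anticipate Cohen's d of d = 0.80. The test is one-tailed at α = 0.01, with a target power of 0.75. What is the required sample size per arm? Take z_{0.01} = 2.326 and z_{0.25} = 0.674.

n = 29 per group

For two independent groups with equal n: n = 2·((z_{α} + z_β) / d)².
z_{α} + z_β = 2.326 + 0.674 = 3.000.
n = 2 × (3.000 / 0.80)² = 2 × 3.750² = 2 × 14.06 = 28.1.
Round up to the next whole participant.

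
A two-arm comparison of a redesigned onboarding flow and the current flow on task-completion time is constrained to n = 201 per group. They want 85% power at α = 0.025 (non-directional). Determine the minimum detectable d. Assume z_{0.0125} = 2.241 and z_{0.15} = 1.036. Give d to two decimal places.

For two independent groups of n = 201 each: d_min = (z_{α/2} + z_β)·√(2/n).
z-sum = 2.241 + 1.036 = 3.277.
d_min = 3.277 × √(2/201) = 3.277 × 0.0998 = 0.327.

d_min ≈ 0.33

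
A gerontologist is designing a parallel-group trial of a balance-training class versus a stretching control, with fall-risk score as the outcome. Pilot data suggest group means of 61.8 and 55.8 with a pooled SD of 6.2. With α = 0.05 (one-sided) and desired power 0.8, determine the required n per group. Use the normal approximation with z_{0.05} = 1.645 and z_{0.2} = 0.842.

n = 14 per group

Cohen's d = |M₁ − M₂| / SD_pooled = |61.8 − 55.8| / 6.2 = 6.0 / 6.2 = 0.968.
For two independent groups with equal n: n = 2·((z_{α} + z_β) / d)².
z_{α} + z_β = 1.645 + 0.842 = 2.487.
n = 2 × (2.487 / 0.968)² = 2 × 2.569² = 2 × 6.60 = 13.2.
Round up to the next whole participant.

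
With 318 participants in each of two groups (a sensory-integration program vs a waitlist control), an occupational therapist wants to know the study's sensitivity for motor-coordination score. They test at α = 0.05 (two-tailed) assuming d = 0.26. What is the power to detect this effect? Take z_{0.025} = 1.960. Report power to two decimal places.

For two equal groups, power = Φ(d·√(n/2) − z_{α/2}).
d·√(n/2) = 0.26 × √(318/2) = 0.26 × 12.610 = 3.278.
z_β = 3.278 − 1.960 = 1.318.
Power = Φ(1.318) = 0.906.

power ≈ 0.91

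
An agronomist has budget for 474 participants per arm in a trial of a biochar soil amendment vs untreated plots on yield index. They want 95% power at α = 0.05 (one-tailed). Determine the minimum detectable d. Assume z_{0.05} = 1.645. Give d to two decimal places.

For two independent groups of n = 474 each: d_min = (z_{α} + z_β)·√(2/n).
z-sum = 1.645 + 1.645 = 3.290.
d_min = 3.290 × √(2/474) = 3.290 × 0.0650 = 0.214.

d_min ≈ 0.21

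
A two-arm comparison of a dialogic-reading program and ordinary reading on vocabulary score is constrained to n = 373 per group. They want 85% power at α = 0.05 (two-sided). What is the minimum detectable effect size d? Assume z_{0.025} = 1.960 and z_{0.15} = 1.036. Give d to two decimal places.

For two independent groups of n = 373 each: d_min = (z_{α/2} + z_β)·√(2/n).
z-sum = 1.960 + 1.036 = 2.996.
d_min = 2.996 × √(2/373) = 2.996 × 0.0732 = 0.219.

d_min ≈ 0.22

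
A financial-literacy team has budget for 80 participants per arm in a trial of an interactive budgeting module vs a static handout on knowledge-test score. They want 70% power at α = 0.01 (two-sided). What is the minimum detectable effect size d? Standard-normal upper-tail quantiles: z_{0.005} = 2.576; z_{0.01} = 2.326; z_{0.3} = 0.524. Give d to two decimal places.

For two independent groups of n = 80 each: d_min = (z_{α/2} + z_β)·√(2/n).
z-sum = 2.576 + 0.524 = 3.100.
d_min = 3.100 × √(2/80) = 3.100 × 0.1581 = 0.490.

d_min ≈ 0.49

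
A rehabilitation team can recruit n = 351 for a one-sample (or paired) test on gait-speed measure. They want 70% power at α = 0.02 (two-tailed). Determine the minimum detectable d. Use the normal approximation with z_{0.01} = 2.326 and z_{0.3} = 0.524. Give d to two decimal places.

For a single sample (or paired design) of n = 351: d_min = (z_{α/2} + z_β)/√n.
z-sum = 2.326 + 0.524 = 2.850.
d_min = 2.850 / √351 = 2.850 / 18.735 = 0.152.

d_min ≈ 0.15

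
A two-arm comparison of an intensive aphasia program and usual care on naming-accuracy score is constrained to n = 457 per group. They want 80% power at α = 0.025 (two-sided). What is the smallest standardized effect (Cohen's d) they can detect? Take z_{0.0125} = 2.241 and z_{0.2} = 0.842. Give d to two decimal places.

d_min ≈ 0.20

For two independent groups of n = 457 each: d_min = (z_{α/2} + z_β)·√(2/n).
z-sum = 2.241 + 0.842 = 3.083.
d_min = 3.083 × √(2/457) = 3.083 × 0.0662 = 0.204.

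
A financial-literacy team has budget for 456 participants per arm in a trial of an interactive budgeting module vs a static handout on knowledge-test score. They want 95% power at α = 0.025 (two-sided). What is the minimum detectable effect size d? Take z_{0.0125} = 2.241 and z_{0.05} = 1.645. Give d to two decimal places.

d_min ≈ 0.26

For two independent groups of n = 456 each: d_min = (z_{α/2} + z_β)·√(2/n).
z-sum = 2.241 + 1.645 = 3.886.
d_min = 3.886 × √(2/456) = 3.886 × 0.0662 = 0.257.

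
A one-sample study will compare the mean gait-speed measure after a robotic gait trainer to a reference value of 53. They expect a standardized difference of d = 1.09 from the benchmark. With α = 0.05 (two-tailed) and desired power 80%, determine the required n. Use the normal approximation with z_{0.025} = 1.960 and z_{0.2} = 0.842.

For a one-sample test: n = ((z_{α/2} + z_β) / d)².
z_{α/2} + z_β = 1.960 + 0.842 = 2.802.
n = (2.802 / 1.09)² = 2.571² = 6.61.
Round up.

n = 7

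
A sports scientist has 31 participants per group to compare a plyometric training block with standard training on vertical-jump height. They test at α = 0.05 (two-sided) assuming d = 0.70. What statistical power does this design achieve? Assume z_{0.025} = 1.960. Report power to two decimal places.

power ≈ 0.79

For two equal groups, power = Φ(d·√(n/2) − z_{α/2}).
d·√(n/2) = 0.70 × √(31/2) = 0.70 × 3.937 = 2.756.
z_β = 2.756 − 1.960 = 0.796.
Power = Φ(0.796) = 0.787.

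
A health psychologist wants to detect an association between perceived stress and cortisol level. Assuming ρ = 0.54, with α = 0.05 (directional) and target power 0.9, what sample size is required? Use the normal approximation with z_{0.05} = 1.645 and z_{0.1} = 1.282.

n = 27

Fisher's z: C = ½·ln((1+r)/(1−r)) = ½·ln(3.3478) = 0.6042.
n = ((z_{α} + z_β)/C)² + 3.
(1.645 + 1.282) / 0.6042 = 2.927 / 0.6042 = 4.844.
n = 4.844² + 3 = 23.47 + 3 = 26.5.
Round up.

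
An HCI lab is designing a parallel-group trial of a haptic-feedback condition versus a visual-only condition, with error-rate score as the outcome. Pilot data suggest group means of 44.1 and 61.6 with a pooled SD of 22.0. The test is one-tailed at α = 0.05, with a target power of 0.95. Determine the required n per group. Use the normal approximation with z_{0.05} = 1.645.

n = 35 per group

Cohen's d = |M₁ − M₂| / SD_pooled = |44.1 − 61.6| / 22.0 = 17.5 / 22.0 = 0.795.
For two independent groups with equal n: n = 2·((z_{α} + z_β) / d)².
z_{α} + z_β = 1.645 + 1.645 = 3.290.
n = 2 × (3.290 / 0.795)² = 2 × 4.138² = 2 × 17.13 = 34.3.
Round up to the next whole participant.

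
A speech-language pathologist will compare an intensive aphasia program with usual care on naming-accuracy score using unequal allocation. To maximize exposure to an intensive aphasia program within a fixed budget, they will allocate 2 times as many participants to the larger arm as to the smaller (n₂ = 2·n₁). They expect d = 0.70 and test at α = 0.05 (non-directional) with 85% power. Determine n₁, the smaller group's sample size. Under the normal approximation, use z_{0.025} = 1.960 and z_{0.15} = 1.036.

n₁ = 28

With allocation ratio k = n₂/n₁ = 2, Var(x̄₁−x̄₂) = σ²(1/n₁ + 1/(k·n₁)) = σ²·(k+1)/(k·n₁).
So n₁ = (1 + 1/k)·((z_{α/2} + z_β)/d)² = 1.500 × (2.996/0.70)².
n₁ = 1.500 × 18.32 = 27.5.
Round up: n₁ = 28, giving n₂ = 2 × 28 = 56.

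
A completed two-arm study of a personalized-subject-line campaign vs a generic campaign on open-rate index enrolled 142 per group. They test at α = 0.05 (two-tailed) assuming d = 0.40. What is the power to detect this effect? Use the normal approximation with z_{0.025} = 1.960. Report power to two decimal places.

power ≈ 0.92

For two equal groups, power = Φ(d·√(n/2) − z_{α/2}).
d·√(n/2) = 0.40 × √(142/2) = 0.40 × 8.426 = 3.370.
z_β = 3.370 − 1.960 = 1.410.
Power = Φ(1.410) = 0.921.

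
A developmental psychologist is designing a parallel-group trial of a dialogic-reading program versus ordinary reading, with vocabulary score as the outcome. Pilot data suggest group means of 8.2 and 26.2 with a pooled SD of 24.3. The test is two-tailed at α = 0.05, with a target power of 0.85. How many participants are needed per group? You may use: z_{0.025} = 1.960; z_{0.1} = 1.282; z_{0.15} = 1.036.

Cohen's d = |M₁ − M₂| / SD_pooled = |8.2 − 26.2| / 24.3 = 18.0 / 24.3 = 0.741.
For two independent groups with equal n: n = 2·((z_{α/2} + z_β) / d)².
z_{α/2} + z_β = 1.960 + 1.036 = 2.996.
n = 2 × (2.996 / 0.741)² = 2 × 4.043² = 2 × 16.35 = 32.7.
Round up to the next whole participant.

n = 33 per group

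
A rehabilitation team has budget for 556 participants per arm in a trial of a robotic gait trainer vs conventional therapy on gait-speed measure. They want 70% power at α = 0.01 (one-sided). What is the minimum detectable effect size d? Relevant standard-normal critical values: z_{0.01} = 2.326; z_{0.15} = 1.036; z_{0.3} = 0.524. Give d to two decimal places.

d_min ≈ 0.17

For two independent groups of n = 556 each: d_min = (z_{α} + z_β)·√(2/n).
z-sum = 2.326 + 0.524 = 2.850.
d_min = 2.850 × √(2/556) = 2.850 × 0.0600 = 0.171.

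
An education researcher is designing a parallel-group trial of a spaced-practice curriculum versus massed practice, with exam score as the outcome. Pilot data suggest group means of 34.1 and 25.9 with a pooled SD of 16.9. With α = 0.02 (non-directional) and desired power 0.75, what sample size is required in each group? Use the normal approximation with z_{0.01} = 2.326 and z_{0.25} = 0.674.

Cohen's d = |M₁ − M₂| / SD_pooled = |34.1 − 25.9| / 16.9 = 8.2 / 16.9 = 0.485.
For two independent groups with equal n: n = 2·((z_{α/2} + z_β) / d)².
z_{α/2} + z_β = 2.326 + 0.674 = 3.000.
n = 2 × (3.000 / 0.485)² = 2 × 6.186² = 2 × 38.26 = 76.5.
Round up to the next whole participant.

n = 77 per group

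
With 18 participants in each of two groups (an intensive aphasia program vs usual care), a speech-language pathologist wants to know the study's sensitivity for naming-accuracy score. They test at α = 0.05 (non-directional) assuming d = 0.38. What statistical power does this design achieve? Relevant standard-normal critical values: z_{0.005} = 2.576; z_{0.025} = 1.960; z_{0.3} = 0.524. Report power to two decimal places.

For two equal groups, power = Φ(d·√(n/2) − z_{α/2}).
d·√(n/2) = 0.38 × √(18/2) = 0.38 × 3.000 = 1.140.
z_β = 1.140 − 1.960 = -0.820.
Power = Φ(-0.820) = 0.206.

power ≈ 0.21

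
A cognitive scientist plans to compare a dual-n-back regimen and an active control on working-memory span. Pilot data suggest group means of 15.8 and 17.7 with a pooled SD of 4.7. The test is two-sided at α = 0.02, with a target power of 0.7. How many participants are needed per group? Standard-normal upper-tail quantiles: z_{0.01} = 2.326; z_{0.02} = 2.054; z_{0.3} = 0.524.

n = 100 per group

Cohen's d = |M₁ − M₂| / SD_pooled = |15.8 − 17.7| / 4.7 = 1.9 / 4.7 = 0.404.
For two independent groups with equal n: n = 2·((z_{α/2} + z_β) / d)².
z_{α/2} + z_β = 2.326 + 0.524 = 2.850.
n = 2 × (2.850 / 0.404)² = 2 × 7.054² = 2 × 49.77 = 99.5.
Round up to the next whole participant.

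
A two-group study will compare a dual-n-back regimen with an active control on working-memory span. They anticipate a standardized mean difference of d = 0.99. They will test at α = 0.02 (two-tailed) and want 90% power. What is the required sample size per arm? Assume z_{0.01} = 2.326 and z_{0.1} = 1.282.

For two independent groups with equal n: n = 2·((z_{α/2} + z_β) / d)².
z_{α/2} + z_β = 2.326 + 1.282 = 3.608.
n = 2 × (3.608 / 0.99)² = 2 × 3.644² = 2 × 13.28 = 26.6.
Round up to the next whole participant.

n = 27 per group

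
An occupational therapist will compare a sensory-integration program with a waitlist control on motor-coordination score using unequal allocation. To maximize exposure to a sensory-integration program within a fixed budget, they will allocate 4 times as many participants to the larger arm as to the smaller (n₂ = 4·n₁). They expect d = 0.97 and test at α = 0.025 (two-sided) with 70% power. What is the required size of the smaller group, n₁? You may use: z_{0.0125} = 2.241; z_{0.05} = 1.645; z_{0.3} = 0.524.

With allocation ratio k = n₂/n₁ = 4, Var(x̄₁−x̄₂) = σ²(1/n₁ + 1/(k·n₁)) = σ²·(k+1)/(k·n₁).
So n₁ = (1 + 1/k)·((z_{α/2} + z_β)/d)² = 1.250 × (2.765/0.97)².
n₁ = 1.250 × 8.13 = 10.2.
Round up: n₁ = 11, giving n₂ = 4 × 11 = 44.

n₁ = 11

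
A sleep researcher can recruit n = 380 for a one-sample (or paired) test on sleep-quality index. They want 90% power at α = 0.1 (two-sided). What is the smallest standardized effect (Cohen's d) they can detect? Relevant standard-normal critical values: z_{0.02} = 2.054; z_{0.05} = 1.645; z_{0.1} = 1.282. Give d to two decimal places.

For a single sample (or paired design) of n = 380: d_min = (z_{α/2} + z_β)/√n.
z-sum = 1.645 + 1.282 = 2.927.
d_min = 2.927 / √380 = 2.927 / 19.494 = 0.150.

d_min ≈ 0.15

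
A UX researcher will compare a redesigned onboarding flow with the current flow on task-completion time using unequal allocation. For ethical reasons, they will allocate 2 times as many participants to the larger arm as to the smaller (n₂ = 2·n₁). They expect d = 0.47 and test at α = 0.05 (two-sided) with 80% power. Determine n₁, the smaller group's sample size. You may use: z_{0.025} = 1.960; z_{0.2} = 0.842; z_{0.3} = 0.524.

With allocation ratio k = n₂/n₁ = 2, Var(x̄₁−x̄₂) = σ²(1/n₁ + 1/(k·n₁)) = σ²·(k+1)/(k·n₁).
So n₁ = (1 + 1/k)·((z_{α/2} + z_β)/d)² = 1.500 × (2.802/0.47)².
n₁ = 1.500 × 35.54 = 53.3.
Round up: n₁ = 54, giving n₂ = 2 × 54 = 108.

n₁ = 54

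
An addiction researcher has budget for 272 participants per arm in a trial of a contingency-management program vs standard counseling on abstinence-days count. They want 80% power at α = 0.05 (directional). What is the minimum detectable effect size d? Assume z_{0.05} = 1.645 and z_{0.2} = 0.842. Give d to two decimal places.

d_min ≈ 0.21

For two independent groups of n = 272 each: d_min = (z_{α} + z_β)·√(2/n).
z-sum = 1.645 + 0.842 = 2.487.
d_min = 2.487 × √(2/272) = 2.487 × 0.0857 = 0.213.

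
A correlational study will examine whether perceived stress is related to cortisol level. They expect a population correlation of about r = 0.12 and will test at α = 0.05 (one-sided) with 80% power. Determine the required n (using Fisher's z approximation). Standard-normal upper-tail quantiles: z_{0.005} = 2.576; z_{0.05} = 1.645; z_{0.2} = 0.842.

n = 429

Fisher's z: C = ½·ln((1+r)/(1−r)) = ½·ln(1.2727) = 0.1206.
n = ((z_{α} + z_β)/C)² + 3.
(1.645 + 0.842) / 0.1206 = 2.487 / 0.1206 = 20.622.
n = 20.622² + 3 = 425.26 + 3 = 428.3.
Round up.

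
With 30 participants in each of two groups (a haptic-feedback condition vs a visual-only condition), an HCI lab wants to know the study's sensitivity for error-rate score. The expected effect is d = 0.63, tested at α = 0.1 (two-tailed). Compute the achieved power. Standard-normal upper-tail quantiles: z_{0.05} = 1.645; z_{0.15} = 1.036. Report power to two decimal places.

power ≈ 0.79

For two equal groups, power = Φ(d·√(n/2) − z_{α/2}).
d·√(n/2) = 0.63 × √(30/2) = 0.63 × 3.873 = 2.440.
z_β = 2.440 − 1.645 = 0.795.
Power = Φ(0.795) = 0.787.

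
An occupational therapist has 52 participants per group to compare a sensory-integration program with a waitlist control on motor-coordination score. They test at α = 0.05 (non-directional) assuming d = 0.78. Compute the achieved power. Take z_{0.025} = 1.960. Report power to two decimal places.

power ≈ 0.98

For two equal groups, power = Φ(d·√(n/2) − z_{α/2}).
d·√(n/2) = 0.78 × √(52/2) = 0.78 × 5.099 = 3.977.
z_β = 3.977 − 1.960 = 2.017.
Power = Φ(2.017) = 0.978.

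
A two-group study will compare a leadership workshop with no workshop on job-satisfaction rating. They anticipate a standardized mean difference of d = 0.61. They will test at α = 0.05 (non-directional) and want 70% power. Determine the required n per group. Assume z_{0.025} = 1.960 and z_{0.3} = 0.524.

For two independent groups with equal n: n = 2·((z_{α/2} + z_β) / d)².
z_{α/2} + z_β = 1.960 + 0.524 = 2.484.
n = 2 × (2.484 / 0.61)² = 2 × 4.072² = 2 × 16.58 = 33.2.
Round up to the next whole participant.

n = 34 per group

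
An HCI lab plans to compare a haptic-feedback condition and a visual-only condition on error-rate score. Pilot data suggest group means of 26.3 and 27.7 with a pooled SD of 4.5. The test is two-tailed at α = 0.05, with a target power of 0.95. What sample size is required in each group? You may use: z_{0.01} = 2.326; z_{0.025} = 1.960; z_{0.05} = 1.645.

Cohen's d = |M₁ − M₂| / SD_pooled = |26.3 − 27.7| / 4.5 = 1.4 / 4.5 = 0.311.
For two independent groups with equal n: n = 2·((z_{α/2} + z_β) / d)².
z_{α/2} + z_β = 1.960 + 1.645 = 3.605.
n = 2 × (3.605 / 0.311)² = 2 × 11.592² = 2 × 134.37 = 268.7.
Round up to the next whole participant.

n = 269 per group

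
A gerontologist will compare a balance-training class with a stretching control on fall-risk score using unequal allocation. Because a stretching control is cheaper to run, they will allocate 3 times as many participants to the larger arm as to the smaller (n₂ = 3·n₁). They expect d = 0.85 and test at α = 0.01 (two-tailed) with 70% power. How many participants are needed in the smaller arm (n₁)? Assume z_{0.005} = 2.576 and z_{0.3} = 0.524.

With allocation ratio k = n₂/n₁ = 3, Var(x̄₁−x̄₂) = σ²(1/n₁ + 1/(k·n₁)) = σ²·(k+1)/(k·n₁).
So n₁ = (1 + 1/k)·((z_{α/2} + z_β)/d)² = 1.333 × (3.100/0.85)².
n₁ = 1.333 × 13.30 = 17.7.
Round up: n₁ = 18, giving n₂ = 3 × 18 = 54.

n₁ = 18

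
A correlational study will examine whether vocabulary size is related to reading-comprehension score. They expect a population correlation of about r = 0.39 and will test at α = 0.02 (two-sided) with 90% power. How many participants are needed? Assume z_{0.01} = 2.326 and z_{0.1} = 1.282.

Fisher's z: C = ½·ln((1+r)/(1−r)) = ½·ln(2.2787) = 0.4118.
n = ((z_{α/2} + z_β)/C)² + 3.
(2.326 + 1.282) / 0.4118 = 3.608 / 0.4118 = 8.762.
n = 8.762² + 3 = 76.76 + 3 = 79.8.
Round up.

n = 80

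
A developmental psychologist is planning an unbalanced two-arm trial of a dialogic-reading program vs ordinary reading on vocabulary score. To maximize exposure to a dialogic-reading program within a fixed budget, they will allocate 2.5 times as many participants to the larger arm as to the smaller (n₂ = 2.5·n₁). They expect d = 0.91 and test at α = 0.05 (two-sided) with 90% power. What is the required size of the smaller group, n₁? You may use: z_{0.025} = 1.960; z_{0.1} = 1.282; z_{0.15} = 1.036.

With allocation ratio k = n₂/n₁ = 2.5, Var(x̄₁−x̄₂) = σ²(1/n₁ + 1/(k·n₁)) = σ²·(k+1)/(k·n₁).
So n₁ = (1 + 1/k)·((z_{α/2} + z_β)/d)² = 1.400 × (3.242/0.91)².
n₁ = 1.400 × 12.69 = 17.8.
Round up: n₁ = 18, giving n₂ = 2.5 × 18 = 45.

n₁ = 18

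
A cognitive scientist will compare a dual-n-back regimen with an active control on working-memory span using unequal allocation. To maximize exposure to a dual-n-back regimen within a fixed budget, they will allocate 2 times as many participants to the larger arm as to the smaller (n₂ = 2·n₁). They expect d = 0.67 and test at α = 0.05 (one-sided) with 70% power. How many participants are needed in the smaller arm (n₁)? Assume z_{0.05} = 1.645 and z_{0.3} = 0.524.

n₁ = 16

With allocation ratio k = n₂/n₁ = 2, Var(x̄₁−x̄₂) = σ²(1/n₁ + 1/(k·n₁)) = σ²·(k+1)/(k·n₁).
So n₁ = (1 + 1/k)·((z_{α} + z_β)/d)² = 1.500 × (2.169/0.67)².
n₁ = 1.500 × 10.48 = 15.7.
Round up: n₁ = 16, giving n₂ = 2 × 16 = 32.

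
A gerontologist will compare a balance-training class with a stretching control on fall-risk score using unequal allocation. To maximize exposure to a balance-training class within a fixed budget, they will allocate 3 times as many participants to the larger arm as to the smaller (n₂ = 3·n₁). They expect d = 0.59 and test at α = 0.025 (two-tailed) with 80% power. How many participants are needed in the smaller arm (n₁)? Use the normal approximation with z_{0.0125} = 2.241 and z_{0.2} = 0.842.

n₁ = 37

With allocation ratio k = n₂/n₁ = 3, Var(x̄₁−x̄₂) = σ²(1/n₁ + 1/(k·n₁)) = σ²·(k+1)/(k·n₁).
So n₁ = (1 + 1/k)·((z_{α/2} + z_β)/d)² = 1.333 × (3.083/0.59)².
n₁ = 1.333 × 27.31 = 36.4.
Round up: n₁ = 37, giving n₂ = 3 × 37 = 111.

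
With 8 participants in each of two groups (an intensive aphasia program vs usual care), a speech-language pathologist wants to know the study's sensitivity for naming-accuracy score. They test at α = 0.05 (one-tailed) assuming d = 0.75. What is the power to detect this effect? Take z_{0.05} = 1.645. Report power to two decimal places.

For two equal groups, power = Φ(d·√(n/2) − z_{α}).
d·√(n/2) = 0.75 × √(8/2) = 0.75 × 2.000 = 1.500.
z_β = 1.500 − 1.645 = -0.145.
Power = Φ(-0.145) = 0.442.

power ≈ 0.44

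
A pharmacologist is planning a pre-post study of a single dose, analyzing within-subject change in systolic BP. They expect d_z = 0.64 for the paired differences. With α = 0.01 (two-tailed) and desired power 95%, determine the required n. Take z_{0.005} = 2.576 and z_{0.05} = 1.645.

For a paired (one-sample on differences) test: n = ((z_{α/2} + z_β) / d)².
z_{α/2} + z_β = 2.576 + 1.645 = 4.221.
n = (4.221 / 0.64)² = 6.595² = 43.50.
Round up.

n = 44 pairs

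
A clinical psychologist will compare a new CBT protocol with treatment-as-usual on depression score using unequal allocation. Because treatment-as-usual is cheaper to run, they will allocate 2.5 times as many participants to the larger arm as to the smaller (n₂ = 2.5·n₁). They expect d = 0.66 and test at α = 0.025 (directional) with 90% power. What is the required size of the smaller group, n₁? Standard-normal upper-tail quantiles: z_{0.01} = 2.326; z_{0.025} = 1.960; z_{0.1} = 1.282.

n₁ = 34

With allocation ratio k = n₂/n₁ = 2.5, Var(x̄₁−x̄₂) = σ²(1/n₁ + 1/(k·n₁)) = σ²·(k+1)/(k·n₁).
So n₁ = (1 + 1/k)·((z_{α} + z_β)/d)² = 1.400 × (3.242/0.66)².
n₁ = 1.400 × 24.13 = 33.8.
Round up: n₁ = 34, giving n₂ = 2.5 × 34 = 85.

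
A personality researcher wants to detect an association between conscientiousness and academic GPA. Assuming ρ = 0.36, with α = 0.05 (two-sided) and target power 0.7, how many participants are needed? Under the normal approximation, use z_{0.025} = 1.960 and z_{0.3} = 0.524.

n = 47

Fisher's z: C = ½·ln((1+r)/(1−r)) = ½·ln(2.1250) = 0.3769.
n = ((z_{α/2} + z_β)/C)² + 3.
(1.960 + 0.524) / 0.3769 = 2.484 / 0.3769 = 6.591.
n = 6.591² + 3 = 43.44 + 3 = 46.4.
Round up.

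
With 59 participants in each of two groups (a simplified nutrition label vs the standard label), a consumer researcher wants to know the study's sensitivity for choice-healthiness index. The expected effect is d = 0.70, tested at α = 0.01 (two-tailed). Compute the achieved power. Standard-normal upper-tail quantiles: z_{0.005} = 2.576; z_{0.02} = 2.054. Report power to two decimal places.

For two equal groups, power = Φ(d·√(n/2) − z_{α/2}).
d·√(n/2) = 0.70 × √(59/2) = 0.70 × 5.431 = 3.802.
z_β = 3.802 − 2.576 = 1.226.
Power = Φ(1.226) = 0.890.

power ≈ 0.89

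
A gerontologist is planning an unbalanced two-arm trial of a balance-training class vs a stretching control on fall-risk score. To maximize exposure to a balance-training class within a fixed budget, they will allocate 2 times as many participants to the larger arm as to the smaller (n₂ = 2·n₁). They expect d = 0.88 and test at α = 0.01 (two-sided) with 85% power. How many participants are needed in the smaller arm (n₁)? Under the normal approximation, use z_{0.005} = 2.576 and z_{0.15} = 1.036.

With allocation ratio k = n₂/n₁ = 2, Var(x̄₁−x̄₂) = σ²(1/n₁ + 1/(k·n₁)) = σ²·(k+1)/(k·n₁).
So n₁ = (1 + 1/k)·((z_{α/2} + z_β)/d)² = 1.500 × (3.612/0.88)².
n₁ = 1.500 × 16.85 = 25.3.
Round up: n₁ = 26, giving n₂ = 2 × 26 = 52.

n₁ = 26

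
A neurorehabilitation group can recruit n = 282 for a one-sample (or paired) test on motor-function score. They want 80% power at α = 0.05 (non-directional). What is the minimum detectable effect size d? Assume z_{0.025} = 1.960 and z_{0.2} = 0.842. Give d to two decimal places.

d_min ≈ 0.17

For a single sample (or paired design) of n = 282: d_min = (z_{α/2} + z_β)/√n.
z-sum = 1.960 + 0.842 = 2.802.
d_min = 2.802 / √282 = 2.802 / 16.793 = 0.167.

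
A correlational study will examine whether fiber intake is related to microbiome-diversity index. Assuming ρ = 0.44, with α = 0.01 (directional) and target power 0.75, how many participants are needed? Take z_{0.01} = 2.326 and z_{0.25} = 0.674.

n = 44

Fisher's z: C = ½·ln((1+r)/(1−r)) = ½·ln(2.5714) = 0.4722.
n = ((z_{α} + z_β)/C)² + 3.
(2.326 + 0.674) / 0.4722 = 3.000 / 0.4722 = 6.353.
n = 6.353² + 3 = 40.36 + 3 = 43.4.
Round up.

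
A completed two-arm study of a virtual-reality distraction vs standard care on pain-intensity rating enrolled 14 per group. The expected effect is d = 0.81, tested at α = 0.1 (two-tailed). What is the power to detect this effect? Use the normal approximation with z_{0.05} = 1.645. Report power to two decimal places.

power ≈ 0.69

For two equal groups, power = Φ(d·√(n/2) − z_{α/2}).
d·√(n/2) = 0.81 × √(14/2) = 0.81 × 2.646 = 2.143.
z_β = 2.143 − 1.645 = 0.498.
Power = Φ(0.498) = 0.691.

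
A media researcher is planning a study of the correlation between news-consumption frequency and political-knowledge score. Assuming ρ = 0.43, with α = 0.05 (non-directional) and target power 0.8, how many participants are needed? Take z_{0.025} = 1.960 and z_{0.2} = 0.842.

Fisher's z: C = ½·ln((1+r)/(1−r)) = ½·ln(2.5088) = 0.4599.
n = ((z_{α/2} + z_β)/C)² + 3.
(1.960 + 0.842) / 0.4599 = 2.802 / 0.4599 = 6.093.
n = 6.093² + 3 = 37.12 + 3 = 40.1.
Round up.

n = 41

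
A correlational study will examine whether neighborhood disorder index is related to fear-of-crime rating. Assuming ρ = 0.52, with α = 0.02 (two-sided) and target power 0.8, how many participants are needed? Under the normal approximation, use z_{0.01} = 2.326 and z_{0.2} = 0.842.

n = 34

Fisher's z: C = ½·ln((1+r)/(1−r)) = ½·ln(3.1667) = 0.5763.
n = ((z_{α/2} + z_β)/C)² + 3.
(2.326 + 0.842) / 0.5763 = 3.168 / 0.5763 = 5.497.
n = 5.497² + 3 = 30.22 + 3 = 33.2.
Round up.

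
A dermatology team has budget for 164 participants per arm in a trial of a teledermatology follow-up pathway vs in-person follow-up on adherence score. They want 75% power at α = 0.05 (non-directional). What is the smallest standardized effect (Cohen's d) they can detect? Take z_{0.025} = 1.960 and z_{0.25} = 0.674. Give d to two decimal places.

d_min ≈ 0.29

For two independent groups of n = 164 each: d_min = (z_{α/2} + z_β)·√(2/n).
z-sum = 1.960 + 0.674 = 2.634.
d_min = 2.634 × √(2/164) = 2.634 × 0.1104 = 0.291.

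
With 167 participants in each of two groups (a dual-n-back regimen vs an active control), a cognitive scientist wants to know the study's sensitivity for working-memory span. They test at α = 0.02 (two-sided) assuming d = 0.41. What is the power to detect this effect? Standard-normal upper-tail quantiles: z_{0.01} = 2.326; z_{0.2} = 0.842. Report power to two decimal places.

power ≈ 0.92

For two equal groups, power = Φ(d·√(n/2) − z_{α/2}).
d·√(n/2) = 0.41 × √(167/2) = 0.41 × 9.138 = 3.747.
z_β = 3.747 − 2.326 = 1.421.
Power = Φ(1.421) = 0.922.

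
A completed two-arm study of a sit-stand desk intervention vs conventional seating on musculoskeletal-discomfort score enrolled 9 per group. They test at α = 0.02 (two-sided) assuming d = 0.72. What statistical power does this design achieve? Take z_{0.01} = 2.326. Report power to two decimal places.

For two equal groups, power = Φ(d·√(n/2) − z_{α/2}).
d·√(n/2) = 0.72 × √(9/2) = 0.72 × 2.121 = 1.527.
z_β = 1.527 − 2.326 = -0.799.
Power = Φ(-0.799) = 0.212.

power ≈ 0.21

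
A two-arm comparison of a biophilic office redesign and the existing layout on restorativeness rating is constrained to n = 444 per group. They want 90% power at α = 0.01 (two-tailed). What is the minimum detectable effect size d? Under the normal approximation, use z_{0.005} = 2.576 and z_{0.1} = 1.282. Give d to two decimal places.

For two independent groups of n = 444 each: d_min = (z_{α/2} + z_β)·√(2/n).
z-sum = 2.576 + 1.282 = 3.858.
d_min = 3.858 × √(2/444) = 3.858 × 0.0671 = 0.259.

d_min ≈ 0.26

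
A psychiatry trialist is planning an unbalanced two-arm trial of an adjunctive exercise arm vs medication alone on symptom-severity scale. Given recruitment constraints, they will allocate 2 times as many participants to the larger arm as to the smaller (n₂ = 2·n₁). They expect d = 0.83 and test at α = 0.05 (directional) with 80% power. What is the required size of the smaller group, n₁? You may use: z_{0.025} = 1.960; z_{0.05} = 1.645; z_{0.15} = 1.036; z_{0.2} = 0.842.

With allocation ratio k = n₂/n₁ = 2, Var(x̄₁−x̄₂) = σ²(1/n₁ + 1/(k·n₁)) = σ²·(k+1)/(k·n₁).
So n₁ = (1 + 1/k)·((z_{α} + z_β)/d)² = 1.500 × (2.487/0.83)².
n₁ = 1.500 × 8.98 = 13.5.
Round up: n₁ = 14, giving n₂ = 2 × 14 = 28.

n₁ = 14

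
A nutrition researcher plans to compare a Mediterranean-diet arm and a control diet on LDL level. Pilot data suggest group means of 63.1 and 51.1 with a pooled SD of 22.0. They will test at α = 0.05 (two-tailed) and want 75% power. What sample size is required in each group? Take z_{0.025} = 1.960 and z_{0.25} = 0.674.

n = 47 per group

Cohen's d = |M₁ − M₂| / SD_pooled = |63.1 − 51.1| / 22.0 = 12.0 / 22.0 = 0.545.
For two independent groups with equal n: n = 2·((z_{α/2} + z_β) / d)².
z_{α/2} + z_β = 1.960 + 0.674 = 2.634.
n = 2 × (2.634 / 0.545)² = 2 × 4.833² = 2 × 23.36 = 46.7.
Round up to the next whole participant.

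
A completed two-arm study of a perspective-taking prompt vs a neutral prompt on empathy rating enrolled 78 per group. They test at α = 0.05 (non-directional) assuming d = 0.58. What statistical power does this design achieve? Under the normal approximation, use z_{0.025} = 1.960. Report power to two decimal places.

For two equal groups, power = Φ(d·√(n/2) − z_{α/2}).
d·√(n/2) = 0.58 × √(78/2) = 0.58 × 6.245 = 3.622.
z_β = 3.622 − 1.960 = 1.662.
Power = Φ(1.662) = 0.952.

power ≈ 0.95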